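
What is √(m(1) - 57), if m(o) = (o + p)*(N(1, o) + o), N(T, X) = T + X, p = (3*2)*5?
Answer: 6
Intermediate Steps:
p = 30 (p = 6*5 = 30)
m(o) = (1 + 2*o)*(30 + o) (m(o) = (o + 30)*((1 + o) + o) = (30 + o)*(1 + 2*o) = (1 + 2*o)*(30 + o))
√(m(1) - 57) = √((30 + 2*1² + 61*1) - 57) = √((30 + 2*1 + 61) - 57) = √((30 + 2 + 61) - 57) = √(93 - 57) = √36 = 6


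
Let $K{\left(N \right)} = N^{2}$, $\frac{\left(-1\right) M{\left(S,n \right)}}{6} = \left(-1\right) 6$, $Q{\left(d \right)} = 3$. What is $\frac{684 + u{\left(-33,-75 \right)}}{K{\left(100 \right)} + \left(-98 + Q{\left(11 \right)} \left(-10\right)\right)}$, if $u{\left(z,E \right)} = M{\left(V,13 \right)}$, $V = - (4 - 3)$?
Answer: $\frac{45}{617} \approx 0.072934$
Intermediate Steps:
$V = -1$ ($V = \left(-1\right) 1 = -1$)
$M{\left(S,n \right)} = 36$ ($M{\left(S,n \right)} = - 6 \left(\left(-1\right) 6\right) = \left(-6\right) \left(-6\right) = 36$)
$u{\left(z,E \right)} = 36$
$\frac{684 + u{\left(-33,-75 \right)}}{K{\left(100 \right)} + \left(-98 + Q{\left(11 \right)} \left(-10\right)\right)} = \frac{684 + 36}{100^{2} + \left(-98 + 3 \left(-10\right)\right)} = \frac{720}{10000 - 128} = \frac{720}{9872} = 720 \cdot \frac{1}{9872} = \frac{45}{617}$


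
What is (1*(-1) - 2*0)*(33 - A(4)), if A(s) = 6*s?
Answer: -9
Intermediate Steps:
(1*(-1) - 2*0)*(33 - A(4)) = (1*(-1) - 2*0)*(33 - 6*4) = (-1 + 0)*(33 - 1*24) = -(33 - 24) = -1*9 = -9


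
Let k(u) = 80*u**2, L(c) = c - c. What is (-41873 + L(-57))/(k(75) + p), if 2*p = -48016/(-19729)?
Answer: -826112417/8878074008 ≈ -0.093051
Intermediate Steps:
L(c) = 0
p = 24008/19729 (p = (-48016/(-19729))/2 = (-48016*(-1/19729))/2 = (1/2)*(48016/19729) = 24008/19729 ≈ 1.2169)
(-41873 + L(-57))/(k(75) + p) = (-41873 + 0)/(80*75**2 + 24008/19729) = -41873/(80*5625 + 24008/19729) = -41873/(450000 + 24008/19729) = -41873/8878074008/19729 = -41873*19729/8878074008 = -826112417/8878074008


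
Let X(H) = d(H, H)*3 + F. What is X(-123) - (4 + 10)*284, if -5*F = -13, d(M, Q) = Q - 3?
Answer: -21757/5 ≈ -4351.4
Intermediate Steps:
d(M, Q) = -3 + Q
F = 13/5 (F = -⅕*(-13) = 13/5 ≈ 2.6000)
X(H) = -32/5 + 3*H (X(H) = (-3 + H)*3 + 13/5 = (-9 + 3*H) + 13/5 = -32/5 + 3*H)
X(-123) - (4 + 10)*284 = (-32/5 + 3*(-123)) - (4 + 10)*284 = (-32/5 - 369) - 14*284 = -1877/5 - 1*3976 = -1877/5 - 3976 = -21757/5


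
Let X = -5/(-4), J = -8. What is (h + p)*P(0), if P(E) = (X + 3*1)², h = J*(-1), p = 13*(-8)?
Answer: -1734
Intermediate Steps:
X = 5/4 (X = -5*(-¼) = 5/4 ≈ 1.2500)
p = -104
h = 8 (h = -8*(-1) = 8)
P(E) = 289/16 (P(E) = (5/4 + 3*1)² = (5/4 + 3)² = (17/4)² = 289/16)
(h + p)*P(0) = (8 - 104)*(289/16) = -96*289/16 = -1734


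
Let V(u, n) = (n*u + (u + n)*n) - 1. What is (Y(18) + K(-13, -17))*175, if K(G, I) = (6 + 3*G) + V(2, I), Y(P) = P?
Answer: 35875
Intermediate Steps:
V(u, n) = -1 + n*u + n*(n + u) (V(u, n) = (n*u + (n + u)*n) - 1 = (n*u + n*(n + u)) - 1 = -1 + n*u + n*(n + u))
K(G, I) = 5 + I² + 3*G + 4*I (K(G, I) = (6 + 3*G) + (-1 + I² + 2*I*2) = (6 + 3*G) + (-1 + I² + 4*I) = 5 + I² + 3*G + 4*I)
(Y(18) + K(-13, -17))*175 = (18 + (5 + (-17)² + 3*(-13) + 4*(-17)))*175 = (18 + (5 + 289 - 39 - 68))*175 = (18 + 187)*175 = 205*175 = 35875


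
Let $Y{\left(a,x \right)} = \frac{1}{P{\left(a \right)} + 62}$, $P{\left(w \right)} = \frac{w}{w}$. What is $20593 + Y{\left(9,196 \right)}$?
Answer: $\frac{1297360}{63} \approx 20593.0$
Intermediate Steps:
$P{\left(w \right)} = 1$
$Y{\left(a,x \right)} = \frac{1}{63}$ ($Y{\left(a,x \right)} = \frac{1}{1 + 62} = \frac{1}{63}$)
$20593 + Y{\left(9,196 \right)} = 20593 + \frac{1}{63} = \frac{1297360}{63}$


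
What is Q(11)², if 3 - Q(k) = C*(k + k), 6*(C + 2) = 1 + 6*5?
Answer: 40000/9 ≈ 4444.4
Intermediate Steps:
C = 19/6 (C = -2 + (1 + 6*5)/6 = -2 + (1 + 30)/6 = -2 + (⅙)*31 = -2 + 31/6 = 19/6 ≈ 3.1667)
Q(k) = 3 - 19*k/3 (Q(k) = 3 - 19*(k + k)/6 = 3 - 19*2*k/6 = 3 - 19*k/3)
Q(11)² = (3 - 19/3*11)² = (3 - 209/3)² = (-200/3)² = 40000/9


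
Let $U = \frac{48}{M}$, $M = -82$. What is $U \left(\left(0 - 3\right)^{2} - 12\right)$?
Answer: $\frac{72}{41} \approx 1.7561$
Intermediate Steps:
$U = - \frac{24}{41}$ ($U = \frac{48}{-82} = 48 \left(- \frac{1}{82}\right) = - \frac{24}{41} \approx -0.58537$)
$U \left(\left(0 - 3\right)^{2} - 12\right) = - \frac{24 \left(\left(0 - 3\right)^{2} - 12\right)}{41} = - \frac{24 \left(\left(-3\right)^{2} - 12\right)}{41} = - \frac{24 \left(9 - 12\right)}{41} = \left(- \frac{24}{41}\right) \left(-3\right) = \frac{72}{41}$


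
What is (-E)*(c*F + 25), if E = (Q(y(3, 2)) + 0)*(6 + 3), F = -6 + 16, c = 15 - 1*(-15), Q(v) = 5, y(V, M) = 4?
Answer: -14625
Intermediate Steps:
c = 30 (c = 15 + 15 = 30)
F = 10
E = 45 (E = (5 + 0)*(6 + 3) = 5*9 = 45)
(-E)*(c*F + 25) = (-1*45)*(30*10 + 25) = -45*(300 + 25) = -45*325 = -14625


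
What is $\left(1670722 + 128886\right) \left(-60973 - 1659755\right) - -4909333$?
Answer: $-3096630965291$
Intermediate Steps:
$\left(1670722 + 128886\right) \left(-60973 - 1659755\right) - -4909333 = 1799608 \left(-1720728\right) + 4909333 = -3096635874624 + 4909333 = -3096630965291$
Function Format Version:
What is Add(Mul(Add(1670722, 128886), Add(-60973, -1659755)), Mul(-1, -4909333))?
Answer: -3096630965291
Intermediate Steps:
Add(Mul(Add(1670722, 128886), Add(-60973, -1659755)), Mul(-1, -4909333)) = Add(Mul(1799608, -1720728), 4909333) = Add(-3096635874624, 4909333) = -3096630965291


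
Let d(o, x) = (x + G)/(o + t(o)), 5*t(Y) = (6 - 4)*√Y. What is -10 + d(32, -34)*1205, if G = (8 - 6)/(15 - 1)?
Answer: -7195345/5572 + 1427925*√2/22288 ≈ -1200.7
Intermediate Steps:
t(Y) = 2*√Y/5 (t(Y) = ((6 - 4)*√Y)/5 = (2*√Y)/5 = 2*√Y/5)
G = ⅐ (G = 2/14 = 2*(1/14) = ⅐ ≈ 0.14286)
d(o, x) = (⅐ + x)/(o + 2*√o/5) (d(o, x) = (x + ⅐)/(o + 2*√o/5) = (⅐ + x)/(o + 2*√o/5))
-10 + d(32, -34)*1205 = -10 + (5*(1 + 7*(-34))/(7*(2*√32 + 5*32)))*1205 = -10 + (5*(1 - 238)/(7*(2*(4*√2) + 160)))*1205 = -10 + ((5/7)*(-237)/(8*√2 + 160))*1205 = -10 + ((5/7)*(-237)/(160 + 8*√2))*1205 = -10 - 1185/(7*(160 + 8*√2))*1205 = -10 - 1427925/(7*(160 + 8*√2))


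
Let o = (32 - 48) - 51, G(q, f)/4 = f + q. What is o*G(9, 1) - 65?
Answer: -2745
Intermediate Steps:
G(q, f) = 4*f + 4*q (G(q, f) = 4*(f + q) = 4*f + 4*q)
o = -67 (o = -16 - 51 = -67)
o*G(9, 1) - 65 = -67*(4*1 + 4*9) - 65 = -67*(4 + 36) - 65 = -67*40 - 65 = -2680 - 65 = -2745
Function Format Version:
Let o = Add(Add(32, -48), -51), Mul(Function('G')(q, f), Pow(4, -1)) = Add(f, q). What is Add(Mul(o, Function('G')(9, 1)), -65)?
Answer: -2745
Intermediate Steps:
Function('G')(q, f) = Add(Mul(4, f), Mul(4, q)) (Function('G')(q, f) = Mul(4, Add(f, q)) = Add(Mul(4, f), Mul(4, q)))
o = -67 (o = Add(-16, -51) = -67)
Add(Mul(o, Function('G')(9, 1)), -65) = Add(Mul(-67, Add(Mul(4, 1), Mul(4, 9))), -65) = Add(Mul(-67, Add(4, 36)), -65) = Add(Mul(-67, 40), -65) = Add(-2680, -65) = -2745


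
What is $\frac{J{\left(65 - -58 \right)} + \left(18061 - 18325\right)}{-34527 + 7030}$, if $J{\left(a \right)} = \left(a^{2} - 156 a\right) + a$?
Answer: $\frac{4200}{27497} \approx 0.15274$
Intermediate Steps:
$J{\left(a \right)} = a^{2} - 155 a$
$\frac{J{\left(65 - -58 \right)} + \left(18061 - 18325\right)}{-34527 + 7030} = \frac{\left(65 - -58\right) \left(-155 + \left(65 - -58\right)\right) + \left(18061 - 18325\right)}{-34527 + 7030} = \frac{\left(65 + 58\right) \left(-155 + \left(65 + 58\right)\right) + \left(18061 - 18325\right)}{-27497} = \left(123 \left(-155 + 123\right) - 264\right) \left(- \frac{1}{27497}\right) = \left(123 \left(-32\right) - 264\right) \left(- \frac{1}{27497}\right) = \left(-3936 - 264\right) \left(- \frac{1}{27497}\right) = \left(-4200\right) \left(- \frac{1}{27497}\right) = \frac{4200}{27497}$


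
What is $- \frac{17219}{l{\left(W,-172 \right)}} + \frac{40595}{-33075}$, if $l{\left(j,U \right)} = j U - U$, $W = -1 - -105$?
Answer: $- \frac{29932519}{117191340} \approx -0.25542$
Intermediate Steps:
$W = 104$ ($W = -1 + 105 = 104$)
$l{\left(j,U \right)} = - U + U j$ ($l{\left(j,U \right)} = U j - U = - U + U j$)
$- \frac{17219}{l{\left(W,-172 \right)}} + \frac{40595}{-33075} = - \frac{17219}{\left(-172\right) \left(-1 + 104\right)} + \frac{40595}{-33075} = - \frac{17219}{\left(-172\right) 103} + 40595 \left(- \frac{1}{33075}\right) = - \frac{17219}{-17716} - \frac{8119}{6615} = \left(-17219\right) \left(- \frac{1}{17716}\right) - \frac{8119}{6615} = \frac{17219}{17716} - \frac{8119}{6615} = - \frac{29932519}{117191340}$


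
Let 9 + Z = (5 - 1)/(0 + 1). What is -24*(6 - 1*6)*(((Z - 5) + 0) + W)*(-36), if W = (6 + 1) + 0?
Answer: 0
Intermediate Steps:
Z = -5 (Z = -9 + (5 - 1)/(0 + 1) = -9 + 4/1 = -9 + 4*1 = -9 + 4 = -5)
W = 7 (W = 7 + 0 = 7)
-24*(6 - 1*6)*(((Z - 5) + 0) + W)*(-36) = -24*(6 - 1*6)*(((-5 - 5) + 0) + 7)*(-36) = -24*(6 - 6)*((-10 + 0) + 7)*(-36) = -0*(-10 + 7)*(-36) = -0*(-3)*(-36) = -24*0*(-36) = 0*(-36) = 0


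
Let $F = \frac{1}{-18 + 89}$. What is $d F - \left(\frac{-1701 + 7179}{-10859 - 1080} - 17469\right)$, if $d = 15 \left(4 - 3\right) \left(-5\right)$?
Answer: $\frac{14807423274}{847669} \approx 17468.0$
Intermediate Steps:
$d = -75$ ($d = 15 \cdot 1 \left(-5\right) = 15 \left(-5\right) = -75$)
$F = \frac{1}{71} \approx 0.014085$
$d F - \left(\frac{-1701 + 7179}{-10859 - 1080} - 17469\right) = \left(-75\right) \frac{1}{71} - \left(\frac{-1701 + 7179}{-10859 - 1080} - 17469\right) = - \frac{75}{71} - \left(\frac{5478}{-11939} - 17469\right) = - \frac{75}{71} - \left(5478 \left(- \frac{1}{11939}\right) - 17469\right) = - \frac{75}{71} - \left(- \frac{5478}{11939} - 17469\right) = - \frac{75}{71} - - \frac{208567869}{11939} = - \frac{75}{71} + \frac{208567869}{11939} = \frac{14807423274}{847669}$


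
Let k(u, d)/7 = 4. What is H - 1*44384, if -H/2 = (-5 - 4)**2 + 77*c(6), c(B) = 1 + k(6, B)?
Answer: -49012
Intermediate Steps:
k(u, d) = 28 (k(u, d) = 7*4 = 28)
c(B) = 29 (c(B) = 1 + 28 = 29)
H = -4628 (H = -2*((-5 - 4)**2 + 77*29) = -2*((-9)**2 + 2233) = -2*(81 + 2233) = -2*2314 = -4628)
H - 1*44384 = -4628 - 1*44384 = -4628 - 44384 = -49012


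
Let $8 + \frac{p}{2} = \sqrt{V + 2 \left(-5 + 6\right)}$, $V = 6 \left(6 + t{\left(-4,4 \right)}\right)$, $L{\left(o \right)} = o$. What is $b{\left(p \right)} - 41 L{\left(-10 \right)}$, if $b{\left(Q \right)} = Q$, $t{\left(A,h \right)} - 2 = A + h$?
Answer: $394 + 10 \sqrt{2} \approx 408.14$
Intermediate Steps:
$t{\left(A,h \right)} = 2 + A + h$ ($t{\left(A,h \right)} = 2 + \left(A + h\right) = 2 + A + h$)
$V = 48$ ($V = 6 \left(6 + \left(2 - 4 + 4\right)\right) = 6 \left(6 + 2\right) = 6 \cdot 8 = 48$)
$p = -16 + 10 \sqrt{2}$ ($p = -16 + 2 \sqrt{48 + 2 \left(-5 + 6\right)} = -16 + 2 \sqrt{48 + 2 \cdot 1} = -16 + 2 \sqrt{48 + 2} = -16 + 2 \sqrt{50} = -16 + 2 \cdot 5 \sqrt{2} = -16 + 10 \sqrt{2} \approx -1.8579$)
$b{\left(p \right)} - 41 L{\left(-10 \right)} = \left(-16 + 10 \sqrt{2}\right) - -410 = \left(-16 + 10 \sqrt{2}\right) + 410 = 394 + 10 \sqrt{2}$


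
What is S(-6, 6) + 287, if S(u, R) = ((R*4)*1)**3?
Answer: 14111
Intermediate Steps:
S(u, R) = 64*R**3 (S(u, R) = ((4*R)*1)**3 = (4*R)**3 = 64*R**3)
S(-6, 6) + 287 = 64*6**3 + 287 = 64*216 + 287 = 13824 + 287 = 14111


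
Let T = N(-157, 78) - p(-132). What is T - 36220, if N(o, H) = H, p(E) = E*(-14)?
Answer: -37990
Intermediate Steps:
p(E) = -14*E
T = -1770 (T = 78 - (-14)*(-132) = 78 - 1*1848 = 78 - 1848 = -1770)
T - 36220 = -1770 - 36220 = -37990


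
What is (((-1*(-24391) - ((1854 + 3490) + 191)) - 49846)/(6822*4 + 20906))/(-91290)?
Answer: 1033/146654342 ≈ 7.0438e-6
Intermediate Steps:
(((-1*(-24391) - ((1854 + 3490) + 191)) - 49846)/(6822*4 + 20906))/(-91290) = (((24391 - (5344 + 191)) - 49846)/(27288 + 20906))*(-1/91290) = (((24391 - 1*5535) - 49846)/48194)*(-1/91290) = (((24391 - 5535) - 49846)*(1/48194))*(-1/91290) = ((18856 - 49846)*(1/48194))*(-1/91290) = -30990*1/48194*(-1/91290) = -15495/24097*(-1/91290) = 1033/146654342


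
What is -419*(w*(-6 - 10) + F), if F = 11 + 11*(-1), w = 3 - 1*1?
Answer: 13408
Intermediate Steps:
w = 2 (w = 3 - 1 = 2)
F = 0 (F = 11 - 11 = 0)
-419*(w*(-6 - 10) + F) = -419*(2*(-6 - 10) + 0) = -419*(2*(-16) + 0) = -419*(-32 + 0) = -419*(-32) = 13408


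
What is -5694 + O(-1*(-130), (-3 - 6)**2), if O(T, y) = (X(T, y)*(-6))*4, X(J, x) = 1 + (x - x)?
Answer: -5718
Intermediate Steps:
X(J, x) = 1 (X(J, x) = 1 + 0 = 1)
O(T, y) = -24 (O(T, y) = (1*(-6))*4 = -6*4 = -24)
-5694 + O(-1*(-130), (-3 - 6)**2) = -5694 - 24 = -5718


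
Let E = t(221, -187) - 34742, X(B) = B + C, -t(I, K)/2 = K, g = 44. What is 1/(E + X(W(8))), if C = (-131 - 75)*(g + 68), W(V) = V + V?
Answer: -1/57424 ≈ -1.7414e-5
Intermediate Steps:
t(I, K) = -2*K
W(V) = 2*V
C = -23072 (C = (-131 - 75)*(44 + 68) = -206*112 = -23072)
X(B) = -23072 + B (X(B) = B - 23072 = -23072 + B)
E = -34368 (E = -2*(-187) - 34742 = 374 - 34742 = -34368)
1/(E + X(W(8))) = 1/(-34368 + (-23072 + 2*8)) = 1/(-34368 + (-23072 + 16)) = 1/(-34368 - 23056) = 1/(-57424) = -1/57424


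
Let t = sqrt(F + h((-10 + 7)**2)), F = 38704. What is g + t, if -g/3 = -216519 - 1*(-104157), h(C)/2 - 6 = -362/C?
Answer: 337086 + 2*sqrt(86930)/3 ≈ 3.3728e+5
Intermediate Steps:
h(C) = 12 - 724/C (h(C) = 12 + 2*(-362/C) = 12 - 724/C)
g = 337086 (g = -3*(-216519 - 1*(-104157)) = -3*(-216519 + 104157) = -3*(-112362) = 337086)
t = 2*sqrt(86930)/3 (t = sqrt(38704 + (12 - 724/(-10 + 7)**2)) = sqrt(38704 + (12 - 724/((-3)**2))) = sqrt(38704 + (12 - 724/9)) = sqrt(38704 - 616/9) = sqrt(347720/9) = 2*sqrt(86930)/3 ≈ 196.56)
g + t = 337086 + 2*sqrt(86930)/3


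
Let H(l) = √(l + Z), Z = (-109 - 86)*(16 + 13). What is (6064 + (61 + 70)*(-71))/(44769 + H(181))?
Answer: -144917253/2004268835 + 3237*I*√5474/2004268835 ≈ -0.072304 + 0.00011949*I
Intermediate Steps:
Z = -5655 (Z = -195*29 = -5655)
H(l) = √(-5655 + l) (H(l) = √(l - 5655) = √(-5655 + l))
(6064 + (61 + 70)*(-71))/(44769 + H(181)) = (6064 + (61 + 70)*(-71))/(44769 + √(-5655 + 181)) = (6064 + 131*(-71))/(44769 + √(-5474)) = (6064 - 9301)/(44769 + I*√5474) = -3237/(44769 + I*√5474)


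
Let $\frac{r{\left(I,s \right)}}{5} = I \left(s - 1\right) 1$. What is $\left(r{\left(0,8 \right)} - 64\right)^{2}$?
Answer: $4096$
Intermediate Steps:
$r{\left(I,s \right)} = 5 I \left(-1 + s\right)$ ($r{\left(I,s \right)} = 5 I \left(s - 1\right) 1 = 5 I \left(-1 + s\right) 1 = 5 I \left(-1 + s\right)$)
$\left(r{\left(0,8 \right)} - 64\right)^{2} = \left(5 \cdot 0 \left(-1 + 8\right) - 64\right)^{2} = \left(5 \cdot 0 \cdot 7 - 64\right)^{2} = \left(0 - 64\right)^{2} = \left(-64\right)^{2} = 4096$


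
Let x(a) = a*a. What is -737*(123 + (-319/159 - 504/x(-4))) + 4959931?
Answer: 1556283775/318 ≈ 4.8940e+6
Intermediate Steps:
x(a) = a²
-737*(123 + (-319/159 - 504/x(-4))) + 4959931 = -737*(123 + (-319/159 - 504/((-4)²))) + 4959931 = -737*(123 + (-319*1/159 - 504/16)) + 4959931 = -737*(123 + (-319/159 - 504*1/16)) + 4959931 = -737*(123 + (-319/159 - 63/2)) + 4959931 = -737*(123 - 10655/318) + 4959931 = -737*28459/318 + 4959931 = -20974283/318 + 4959931 = 1556283775/318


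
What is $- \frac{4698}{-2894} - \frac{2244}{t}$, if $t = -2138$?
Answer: $\frac{4134615}{1546843} \approx 2.6729$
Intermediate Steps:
$- \frac{4698}{-2894} - \frac{2244}{t} = - \frac{4698}{-2894} - \frac{2244}{-2138} = \left(-4698\right) \left(- \frac{1}{2894}\right) - - \frac{1122}{1069} = \frac{2349}{1447} + \frac{1122}{1069} = \frac{4134615}{1546843}$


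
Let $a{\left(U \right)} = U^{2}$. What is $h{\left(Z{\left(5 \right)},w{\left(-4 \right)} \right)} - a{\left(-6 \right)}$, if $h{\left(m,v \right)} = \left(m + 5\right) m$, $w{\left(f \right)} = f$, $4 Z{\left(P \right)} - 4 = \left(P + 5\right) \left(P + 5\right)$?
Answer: $770$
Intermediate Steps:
$Z{\left(P \right)} = 1 + \frac{\left(5 + P\right)^{2}}{4}$ ($Z{\left(P \right)} = 1 + \frac{\left(P + 5\right) \left(P + 5\right)}{4} = 1 + \frac{\left(5 + P\right) \left(5 + P\right)}{4} = 1 + \frac{\left(5 + P\right)^{2}}{4}$)
$h{\left(m,v \right)} = m \left(5 + m\right)$ ($h{\left(m,v \right)} = \left(5 + m\right) m = m \left(5 + m\right)$)
$h{\left(Z{\left(5 \right)},w{\left(-4 \right)} \right)} - a{\left(-6 \right)} = \left(1 + \frac{\left(5 + 5\right)^{2}}{4}\right) \left(5 + \left(1 + \frac{\left(5 + 5\right)^{2}}{4}\right)\right) - \left(-6\right)^{2} = \left(1 + \frac{10^{2}}{4}\right) \left(5 + \left(1 + \frac{10^{2}}{4}\right)\right) - 36 = \left(1 + \frac{1}{4} \cdot 100\right) \left(5 + \left(1 + \frac{1}{4} \cdot 100\right)\right) - 36 = \left(1 + 25\right) \left(5 + \left(1 + 25\right)\right) - 36 = 26 \left(5 + 26\right) - 36 = 26 \cdot 31 - 36 = 806 - 36 = 770$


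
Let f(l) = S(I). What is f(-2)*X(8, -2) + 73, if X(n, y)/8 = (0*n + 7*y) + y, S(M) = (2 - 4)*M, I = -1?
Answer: -183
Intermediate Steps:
S(M) = -2*M
f(l) = 2 (f(l) = -2*(-1) = 2)
X(n, y) = 64*y (X(n, y) = 8*((0*n + 7*y) + y) = 8*((0 + 7*y) + y) = 8*(7*y + y) = 8*(8*y) = 64*y)
f(-2)*X(8, -2) + 73 = 2*(64*(-2)) + 73 = 2*(-128) + 73 = -256 + 73 = -183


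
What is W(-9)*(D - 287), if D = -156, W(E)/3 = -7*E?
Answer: -83727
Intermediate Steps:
W(E) = -21*E (W(E) = 3*(-7*E) = -21*E)
W(-9)*(D - 287) = (-21*(-9))*(-156 - 287) = 189*(-443) = -83727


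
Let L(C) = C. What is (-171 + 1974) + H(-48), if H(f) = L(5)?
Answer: 1808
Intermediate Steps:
H(f) = 5
(-171 + 1974) + H(-48) = (-171 + 1974) + 5 = 1803 + 5 = 1808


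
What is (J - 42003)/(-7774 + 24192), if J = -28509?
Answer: -35256/8209 ≈ -4.2948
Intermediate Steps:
(J - 42003)/(-7774 + 24192) = (-28509 - 42003)/(-7774 + 24192) = -70512/16418 = -70512*1/16418 = -35256/8209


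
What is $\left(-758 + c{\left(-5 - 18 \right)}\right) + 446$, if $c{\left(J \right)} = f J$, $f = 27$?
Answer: $-933$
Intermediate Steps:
$c{\left(J \right)} = 27 J$
$\left(-758 + c{\left(-5 - 18 \right)}\right) + 446 = \left(-758 + 27 \left(-5 - 18\right)\right) + 446 = \left(-758 + 27 \left(-23\right)\right) + 446 = \left(-758 - 621\right) + 446 = -1379 + 446 = -933$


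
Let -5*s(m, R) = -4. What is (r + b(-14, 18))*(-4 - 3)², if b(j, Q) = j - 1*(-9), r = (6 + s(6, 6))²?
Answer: 50519/25 ≈ 2020.8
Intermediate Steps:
s(m, R) = ⅘ (s(m, R) = -⅕*(-4) = ⅘)
r = 1156/25 (r = (6 + ⅘)² = (34/5)² = 1156/25 ≈ 46.240)
b(j, Q) = 9 + j (b(j, Q) = j + 9 = 9 + j)
(r + b(-14, 18))*(-4 - 3)² = (1156/25 + (9 - 14))*(-4 - 3)² = (1156/25 - 5)*(-7)² = (1031/25)*49 = 50519/25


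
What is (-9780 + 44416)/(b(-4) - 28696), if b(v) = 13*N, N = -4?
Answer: -8659/7187 ≈ -1.2048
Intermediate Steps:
b(v) = -52 (b(v) = 13*(-4) = -52)
(-9780 + 44416)/(b(-4) - 28696) = (-9780 + 44416)/(-52 - 28696) = 34636/(-28748) = 34636*(-1/28748) = -8659/7187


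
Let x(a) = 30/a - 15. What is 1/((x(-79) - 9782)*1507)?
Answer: -79/1166407451 ≈ -6.7729e-8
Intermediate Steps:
x(a) = -15 + 30/a
1/((x(-79) - 9782)*1507) = 1/((-15 + 30/(-79)) - 9782*1507) = (1/1507)/((-15 + 30*(-1/79)) - 9782) = (1/1507)/((-15 - 30/79) - 9782) = (1/1507)/(-1215/79 - 9782) = (1/1507)/(-773993/79) = -79/773993*1/1507 = -79/1166407451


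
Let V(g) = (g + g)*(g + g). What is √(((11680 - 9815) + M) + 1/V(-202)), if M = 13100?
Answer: √2442527441/404 ≈ 122.33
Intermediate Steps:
V(g) = 4*g² (V(g) = (2*g)*(2*g) = 4*g²)
√(((11680 - 9815) + M) + 1/V(-202)) = √(((11680 - 9815) + 13100) + 1/(4*(-202)²)) = √((1865 + 13100) + 1/(4*40804)) = √(14965 + 1/163216) = √(2442527441/163216) = √2442527441/404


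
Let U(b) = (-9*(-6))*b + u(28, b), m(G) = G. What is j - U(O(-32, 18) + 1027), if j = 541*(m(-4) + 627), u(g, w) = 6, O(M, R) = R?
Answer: 280607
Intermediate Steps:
U(b) = 6 + 54*b (U(b) = (-9*(-6))*b + 6 = 54*b + 6 = 6 + 54*b)
j = 337043 (j = 541*(-4 + 627) = 541*623 = 337043)
j - U(O(-32, 18) + 1027) = 337043 - (6 + 54*(18 + 1027)) = 337043 - (6 + 54*1045) = 337043 - (6 + 56430) = 337043 - 1*56436 = 337043 - 56436 = 280607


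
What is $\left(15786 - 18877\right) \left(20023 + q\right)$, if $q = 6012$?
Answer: $-80474185$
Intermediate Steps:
$\left(15786 - 18877\right) \left(20023 + q\right) = \left(15786 - 18877\right) \left(20023 + 6012\right) = \left(-3091\right) 26035 = -80474185$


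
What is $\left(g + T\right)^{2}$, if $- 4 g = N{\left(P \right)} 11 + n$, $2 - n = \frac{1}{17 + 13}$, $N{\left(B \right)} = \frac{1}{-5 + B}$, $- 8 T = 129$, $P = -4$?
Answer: $\frac{538756}{2025} \approx 266.05$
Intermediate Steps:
$T = - \frac{129}{8}$ ($T = \left(- \frac{1}{8}\right) 129 = - \frac{129}{8} \approx -16.125$)
$n = \frac{59}{30}$ ($n = 2 - \frac{1}{17 + 13} = 2 - \frac{1}{30} = \frac{59}{30} \approx 1.9667$)
$g = - \frac{67}{360}$ ($g = - \frac{\frac{1}{-5 - 4} \cdot 11 + \frac{59}{30}}{4} = - \frac{\frac{1}{-9} \cdot 11 + \frac{59}{30}}{4} = - \frac{\left(- \frac{1}{9}\right) 11 + \frac{59}{30}}{4} = - \frac{- \frac{11}{9} + \frac{59}{30}}{4} = \left(- \frac{1}{4}\right) \frac{67}{90} = - \frac{67}{360} \approx -0.18611$)
$\left(g + T\right)^{2} = \left(- \frac{67}{360} - \frac{129}{8}\right)^{2} = \left(- \frac{734}{45}\right)^{2} = \frac{538756}{2025}$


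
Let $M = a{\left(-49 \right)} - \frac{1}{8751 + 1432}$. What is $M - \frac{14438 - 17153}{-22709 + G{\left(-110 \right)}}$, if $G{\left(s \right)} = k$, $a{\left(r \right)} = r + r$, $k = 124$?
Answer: $- \frac{4513201764}{45996611} \approx -98.12$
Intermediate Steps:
$a{\left(r \right)} = 2 r$
$G{\left(s \right)} = 124$
$M = - \frac{997935}{10183}$ ($M = 2 \left(-49\right) - \frac{1}{8751 + 1432} = -98 - \frac{1}{10183} = - \frac{997935}{10183} \approx -98.0$)
$M - \frac{14438 - 17153}{-22709 + G{\left(-110 \right)}} = - \frac{997935}{10183} - \frac{14438 - 17153}{-22709 + 124} = - \frac{997935}{10183} - - \frac{2715}{-22585} = - \frac{997935}{10183} - \left(-2715\right) \left(- \frac{1}{22585}\right) = - \frac{997935}{10183} - \frac{543}{4517} = - \frac{4513201764}{45996611}$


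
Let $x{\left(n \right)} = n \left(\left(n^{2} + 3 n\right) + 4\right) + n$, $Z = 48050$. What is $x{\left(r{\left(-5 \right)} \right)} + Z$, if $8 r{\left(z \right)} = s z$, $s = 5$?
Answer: $\frac{24592975}{512} \approx 48033.0$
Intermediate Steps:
$r{\left(z \right)} = \frac{5 z}{8}$
$x{\left(n \right)} = n + n \left(4 + n^{2} + 3 n\right)$ ($x{\left(n \right)} = n \left(4 + n^{2} + 3 n\right) + n = n + n \left(4 + n^{2} + 3 n\right)$)
$x{\left(r{\left(-5 \right)} \right)} + Z = \frac{5}{8} \left(-5\right) \left(5 + \left(\frac{5}{8} \left(-5\right)\right)^{2} + 3 \cdot \frac{5}{8} \left(-5\right)\right) + 48050 = - \frac{25 \left(5 + \left(- \frac{25}{8}\right)^{2} + 3 \left(- \frac{25}{8}\right)\right)}{8} + 48050 = - \frac{25 \left(5 + \frac{625}{64} - \frac{75}{8}\right)}{8} + 48050 = \left(- \frac{25}{8}\right) \frac{345}{64} + 48050 = - \frac{8625}{512} + 48050 = \frac{24592975}{512}$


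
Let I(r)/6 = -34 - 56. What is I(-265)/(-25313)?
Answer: 540/25313 ≈ 0.021333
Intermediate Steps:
I(r) = -540 (I(r) = 6*(-34 - 56) = 6*(-90) = -540)
I(-265)/(-25313) = -540/(-25313) = -540*(-1/25313) = 540/25313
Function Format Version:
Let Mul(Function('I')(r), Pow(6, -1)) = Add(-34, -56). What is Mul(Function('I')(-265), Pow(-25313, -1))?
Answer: Rational(540, 25313) ≈ 0.021333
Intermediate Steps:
Function('I')(r) = -540 (Function('I')(r) = Mul(6, Add(-34, -56)) = Mul(6, -90) = -540)
Mul(Function('I')(-265), Pow(-25313, -1)) = Mul(-540, Pow(-25313, -1)) = Mul(-540, Rational(-1, 25313)) = Rational(540, 25313)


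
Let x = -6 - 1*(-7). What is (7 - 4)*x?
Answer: 3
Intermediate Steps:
x = 1 (x = -6 + 7 = 1)
(7 - 4)*x = (7 - 4)*1 = 3*1 = 3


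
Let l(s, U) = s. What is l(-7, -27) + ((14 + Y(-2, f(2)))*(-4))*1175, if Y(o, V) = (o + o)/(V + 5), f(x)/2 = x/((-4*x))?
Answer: -554663/9 ≈ -61629.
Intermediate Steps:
f(x) = -½ (f(x) = 2*(x/((-4*x))) = 2*(x*(-1/(4*x))) = 2*(-¼) = -½)
Y(o, V) = 2*o/(5 + V) (Y(o, V) = (2*o)/(5 + V) = 2*o/(5 + V))
l(-7, -27) + ((14 + Y(-2, f(2)))*(-4))*1175 = -7 + ((14 + 2*(-2)/(5 - ½))*(-4))*1175 = -7 + ((14 + 2*(-2)/(9/2))*(-4))*1175 = -7 + ((14 + 2*(-2)*(2/9))*(-4))*1175 = -7 + ((14 - 8/9)*(-4))*1175 = -7 + ((118/9)*(-4))*1175 = -7 - 472/9*1175 = -7 - 554600/9 = -554663/9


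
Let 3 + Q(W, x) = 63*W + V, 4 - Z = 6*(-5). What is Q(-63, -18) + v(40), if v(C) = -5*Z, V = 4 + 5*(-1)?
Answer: -4143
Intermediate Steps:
V = -1 (V = 4 - 5 = -1)
Z = 34 (Z = 4 - 6*(-5) = 4 - 1*(-30) = 4 + 30 = 34)
Q(W, x) = -4 + 63*W (Q(W, x) = -3 + (63*W - 1) = -3 + (-1 + 63*W) = -4 + 63*W)
v(C) = -170 (v(C) = -5*34 = -170)
Q(-63, -18) + v(40) = (-4 + 63*(-63)) - 170 = (-4 - 3969) - 170 = -3973 - 170 = -4143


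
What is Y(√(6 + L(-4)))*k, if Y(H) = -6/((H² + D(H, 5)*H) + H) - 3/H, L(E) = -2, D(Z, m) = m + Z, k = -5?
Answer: 9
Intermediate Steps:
D(Z, m) = Z + m
Y(H) = -6/(H + H² + H*(5 + H)) - 3/H (Y(H) = -6/((H² + (H + 5)*H) + H) - 3/H = -6/((H² + (5 + H)*H) + H) - 3/H = -6/((H² + H*(5 + H)) + H) - 3/H = -6/(H + H² + H*(5 + H)) - 3/H)
Y(√(6 + L(-4)))*k = (3*(-4 - √(6 - 2))/((√(6 - 2))*(3 + √(6 - 2))))*(-5) = (3*(-4 - √4)/((√4)*(3 + √4)))*(-5) = (3*(-4 - 1*2)/(2*(3 + 2)))*(-5) = (3*(½)*(-4 - 2)/5)*(-5) = (3*(½)*(⅕)*(-6))*(-5) = -9/5*(-5) = 9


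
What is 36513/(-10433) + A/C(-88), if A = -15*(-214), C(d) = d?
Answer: -18351537/459052 ≈ -39.977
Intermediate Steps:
A = 3210
36513/(-10433) + A/C(-88) = 36513/(-10433) + 3210/(-88) = 36513*(-1/10433) + 3210*(-1/88) = -36513/10433 - 1605/44 = -18351537/459052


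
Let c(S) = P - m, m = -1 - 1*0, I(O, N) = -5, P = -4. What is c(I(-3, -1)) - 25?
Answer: -28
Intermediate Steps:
m = -1 (m = -1 + 0 = -1)
c(S) = -3 (c(S) = -4 - 1*(-1) = -4 + 1 = -3)
c(I(-3, -1)) - 25 = -3 - 25 = -28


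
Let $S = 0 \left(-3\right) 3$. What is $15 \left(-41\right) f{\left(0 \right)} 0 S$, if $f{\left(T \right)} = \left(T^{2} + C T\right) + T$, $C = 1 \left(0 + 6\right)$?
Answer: $0$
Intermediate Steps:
$S = 0$ ($S = 0 \cdot 3 = 0$)
$C = 6$ ($C = 1 \cdot 6 = 6$)
$f{\left(T \right)} = T^{2} + 7 T$ ($f{\left(T \right)} = \left(T^{2} + 6 T\right) + T = T^{2} + 7 T$)
$15 \left(-41\right) f{\left(0 \right)} 0 S = 15 \left(-41\right) 0 \left(7 + 0\right) 0 \cdot 0 = - 615 \cdot 0 \cdot 7 \cdot 0 \cdot 0 = - 615 \cdot 0 \cdot 0 \cdot 0 = - 615 \cdot 0 \cdot 0 = \left(-615\right) 0 = 0$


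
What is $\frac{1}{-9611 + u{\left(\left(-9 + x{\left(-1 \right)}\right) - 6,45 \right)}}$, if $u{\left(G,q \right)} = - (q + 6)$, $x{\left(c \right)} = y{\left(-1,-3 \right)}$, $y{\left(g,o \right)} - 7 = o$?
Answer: $- \frac{1}{9662} \approx -0.0001035$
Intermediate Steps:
$y{\left(g,o \right)} = 7 + o$
$x{\left(c \right)} = 4$ ($x{\left(c \right)} = 7 - 3 = 4$)
$u{\left(G,q \right)} = -6 - q$ ($u{\left(G,q \right)} = - (6 + q) = -6 - q$)
$\frac{1}{-9611 + u{\left(\left(-9 + x{\left(-1 \right)}\right) - 6,45 \right)}} = \frac{1}{-9611 - 51} = \frac{1}{-9662} = - \frac{1}{9662}$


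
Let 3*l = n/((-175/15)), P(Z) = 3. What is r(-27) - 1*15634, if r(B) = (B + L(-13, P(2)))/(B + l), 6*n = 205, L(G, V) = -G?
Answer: -18369362/1175 ≈ -15634.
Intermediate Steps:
n = 205/6 (n = (1/6)*205 = 205/6 ≈ 34.167)
l = -41/42 (l = (205/(6*((-175/15))))/3 = (205/(6*((-175*1/15))))/3 = (205/(6*(-35/3)))/3 = ((205/6)*(-3/35))/3 = (1/3)*(-41/14) = -41/42 ≈ -0.97619)
r(B) = (13 + B)/(-41/42 + B) (r(B) = (B - 1*(-13))/(B - 41/42) = (B + 13)/(-41/42 + B) = (13 + B)/(-41/42 + B))
r(-27) - 1*15634 = 42*(13 - 27)/(-41 + 42*(-27)) - 1*15634 = 42*(-14)/(-41 - 1134) - 15634 = 42*(-14)/(-1175) - 15634 = 42*(-1/1175)*(-14) - 15634 = 588/1175 - 15634 = -18369362/1175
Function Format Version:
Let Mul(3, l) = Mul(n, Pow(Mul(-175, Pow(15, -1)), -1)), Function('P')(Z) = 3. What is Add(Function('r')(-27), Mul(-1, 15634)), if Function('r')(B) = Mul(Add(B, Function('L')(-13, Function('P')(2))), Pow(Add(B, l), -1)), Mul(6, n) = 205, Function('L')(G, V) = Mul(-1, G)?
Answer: Rational(-18369362, 1175) ≈ -15634.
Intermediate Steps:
n = Rational(205, 6) (n = Mul(Rational(1, 6), 205) = Rational(205, 6) ≈ 34.167)
l = Rational(-41, 42) (l = Mul(Rational(1, 3), Mul(Rational(205, 6), Pow(Mul(-175, Pow(15, -1)), -1))) = Mul(Rational(1, 3), Mul(Rational(205, 6), Pow(Mul(-175, Rational(1, 15)), -1))) = Mul(Rational(1, 3), Mul(Rational(205, 6), Pow(Rational(-35, 3), -1))) = Mul(Rational(1, 3), Mul(Rational(205, 6), Rational(-3, 35))) = Mul(Rational(1, 3), Rational(-41, 14)) = Rational(-41, 42) ≈ -0.97619)
Function('r')(B) = Mul(Pow(Add(Rational(-41, 42), B), -1), Add(13, B)) (Function('r')(B) = Mul(Add(B, Mul(-1, -13)), Pow(Add(B, Rational(-41, 42)), -1)) = Mul(Add(B, 13), Pow(Add(Rational(-41, 42), B), -1)) = Mul(Add(13, B), Pow(Add(Rational(-41, 42), B), -1)) = Mul(Pow(Add(Rational(-41, 42), B), -1), Add(13, B)))
Add(Function('r')(-27), Mul(-1, 15634)) = Add(Mul(42, Pow(Add(-41, Mul(42, -27)), -1), Add(13, -27)), Mul(-1, 15634)) = Add(Mul(42, Pow(Add(-41, -1134), -1), -14), -15634) = Add(Mul(42, Pow(-1175, -1), -14), -15634) = Add(Mul(42, Rational(-1, 1175), -14), -15634) = Add(Rational(588, 1175), -15634) = Rational(-18369362, 1175)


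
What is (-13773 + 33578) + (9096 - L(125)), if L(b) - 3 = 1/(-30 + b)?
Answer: 2745309/95 ≈ 28898.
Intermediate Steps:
L(b) = 3 + 1/(-30 + b)
(-13773 + 33578) + (9096 - L(125)) = (-13773 + 33578) + (9096 - (-89 + 3*125)/(-30 + 125)) = 19805 + (9096 - (-89 + 375)/95) = 19805 + (9096 - 286/95) = 19805 + 863834/95 = 2745309/95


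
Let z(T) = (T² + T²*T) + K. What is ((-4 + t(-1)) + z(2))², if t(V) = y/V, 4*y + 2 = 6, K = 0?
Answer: 49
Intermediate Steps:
y = 1 (y = -½ + (¼)*6 = -½ + 3/2 = 1)
z(T) = T² + T³ (z(T) = (T² + T²*T) + 0 = (T² + T³) + 0 = T² + T³)
t(V) = 1/V
((-4 + t(-1)) + z(2))² = ((-4 + 1/(-1)) + 2²*(1 + 2))² = ((-4 - 1) + 4*3)² = (-5 + 12)² = 7² = 49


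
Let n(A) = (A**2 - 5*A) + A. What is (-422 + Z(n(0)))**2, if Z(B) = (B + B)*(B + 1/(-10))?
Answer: 178084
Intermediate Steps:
n(A) = A**2 - 4*A
Z(B) = 2*B*(-1/10 + B) (Z(B) = (2*B)*(B - 1/10) = (2*B)*(-1/10 + B) = 2*B*(-1/10 + B))
(-422 + Z(n(0)))**2 = (-422 + (0*(-4 + 0))*(-1 + 10*(0*(-4 + 0)))/5)**2 = (-422 + (0*(-4))*(-1 + 10*(0*(-4)))/5)**2 = (-422 + (1/5)*0*(-1 + 10*0))**2 = (-422 + (1/5)*0*(-1 + 0))**2 = (-422 + (1/5)*0*(-1))**2 = (-422 + 0)**2 = (-422)**2 = 178084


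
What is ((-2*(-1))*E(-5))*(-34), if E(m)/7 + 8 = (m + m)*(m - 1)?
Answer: -24752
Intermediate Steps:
E(m) = -56 + 14*m*(-1 + m) (E(m) = -56 + 7*((m + m)*(m - 1)) = -56 + 7*((2*m)*(-1 + m)) = -56 + 7*(2*m*(-1 + m)) = -56 + 14*m*(-1 + m))
((-2*(-1))*E(-5))*(-34) = ((-2*(-1))*(-56 - 14*(-5) + 14*(-5)**2))*(-34) = (2*(-56 + 70 + 14*25))*(-34) = (2*(-56 + 70 + 350))*(-34) = (2*364)*(-34) = 728*(-34) = -24752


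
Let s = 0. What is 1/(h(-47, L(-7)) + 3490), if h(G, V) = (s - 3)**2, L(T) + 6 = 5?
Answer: 1/3499 ≈ 0.00028580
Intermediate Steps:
L(T) = -1 (L(T) = -6 + 5 = -1)
h(G, V) = 9 (h(G, V) = (0 - 3)**2 = (-3)**2 = 9)
1/(h(-47, L(-7)) + 3490) = 1/(9 + 3490) = 1/3499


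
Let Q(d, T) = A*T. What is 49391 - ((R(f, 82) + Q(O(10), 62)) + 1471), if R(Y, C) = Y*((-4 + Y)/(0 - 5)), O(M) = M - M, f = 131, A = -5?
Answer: 257787/5 ≈ 51557.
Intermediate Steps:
O(M) = 0
R(Y, C) = Y*(⅘ - Y/5) (R(Y, C) = Y*((-4 + Y)/(-5)) = Y*((-4 + Y)*(-⅕)) = Y*(⅘ - Y/5))
Q(d, T) = -5*T
49391 - ((R(f, 82) + Q(O(10), 62)) + 1471) = 49391 - (((⅕)*131*(4 - 1*131) - 5*62) + 1471) = 49391 - (((⅕)*131*(4 - 131) - 310) + 1471) = 49391 - (((⅕)*131*(-127) - 310) + 1471) = 49391 - ((-16637/5 - 310) + 1471) = 49391 - (-18187/5 + 1471) = 49391 - 1*(-10832/5) = 49391 + 10832/5 = 257787/5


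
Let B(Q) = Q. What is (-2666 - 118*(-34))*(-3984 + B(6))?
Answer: -5354388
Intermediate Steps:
(-2666 - 118*(-34))*(-3984 + B(6)) = (-2666 - 118*(-34))*(-3984 + 6) = (-2666 + 4012)*(-3978) = 1346*(-3978) = -5354388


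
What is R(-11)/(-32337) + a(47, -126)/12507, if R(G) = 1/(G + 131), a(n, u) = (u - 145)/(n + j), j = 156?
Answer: -351379387/3284043535080 ≈ -0.00010700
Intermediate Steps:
a(n, u) = (-145 + u)/(156 + n) (a(n, u) = (u - 145)/(n + 156) = (-145 + u)/(156 + n))
R(G) = 1/(131 + G)
R(-11)/(-32337) + a(47, -126)/12507 = 1/((131 - 11)*(-32337)) + ((-145 - 126)/(156 + 47))/12507 = -1/32337/120 + (-271/203)*(1/12507) = (1/120)*(-1/32337) + ((1/203)*(-271))*(1/12507) = -1/3880440 - 271/203*1/12507 = -1/3880440 - 271/2538921 = -351379387/3284043535080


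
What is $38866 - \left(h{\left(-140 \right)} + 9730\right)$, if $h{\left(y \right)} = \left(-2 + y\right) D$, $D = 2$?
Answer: $29420$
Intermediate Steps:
$h{\left(y \right)} = -4 + 2 y$ ($h{\left(y \right)} = \left(-2 + y\right) 2 = -4 + 2 y$)
$38866 - \left(h{\left(-140 \right)} + 9730\right) = 38866 - \left(\left(-4 + 2 \left(-140\right)\right) + 9730\right) = 38866 - \left(\left(-4 - 280\right) + 9730\right) = 38866 - \left(-284 + 9730\right) = 38866 - 9446 = 29420$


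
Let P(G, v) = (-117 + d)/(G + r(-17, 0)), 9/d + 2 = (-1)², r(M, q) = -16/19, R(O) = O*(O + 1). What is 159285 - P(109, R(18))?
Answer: 109111023/685 ≈ 1.5929e+5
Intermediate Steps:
R(O) = O*(1 + O)
r(M, q) = -16/19 (r(M, q) = -16*1/19 = -16/19)
d = -9 (d = 9/(-2 + (-1)²) = 9/(-2 + 1) = 9/(-1) = 9*(-1) = -9)
P(G, v) = -126/(-16/19 + G) (P(G, v) = (-117 - 9)/(G - 16/19) = -126/(-16/19 + G))
159285 - P(109, R(18)) = 159285 - (-2394)/(-16 + 19*109) = 159285 - (-2394)/(-16 + 2071) = 159285 - (-2394)/2055 = 159285 - 1*(-798/685) = 159285 + 798/685 = 109111023/685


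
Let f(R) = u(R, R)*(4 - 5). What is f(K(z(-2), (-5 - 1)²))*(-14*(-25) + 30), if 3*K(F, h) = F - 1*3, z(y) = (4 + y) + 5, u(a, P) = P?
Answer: -1520/3 ≈ -506.67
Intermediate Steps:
z(y) = 9 + y
K(F, h) = -1 + F/3 (K(F, h) = (F - 1*3)/3 = (F - 3)/3 = (-3 + F)/3 = -1 + F/3)
f(R) = -R (f(R) = R*(4 - 5) = R*(-1) = -R)
f(K(z(-2), (-5 - 1)²))*(-14*(-25) + 30) = (-(-1 + (9 - 2)/3))*(-14*(-25) + 30) = (-(-1 + (⅓)*7))*(350 + 30) = -(-1 + 7/3)*380 = -1*4/3*380 = -4/3*380 = -1520/3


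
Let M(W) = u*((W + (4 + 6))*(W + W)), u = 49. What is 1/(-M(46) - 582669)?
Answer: -1/835117 ≈ -1.1974e-6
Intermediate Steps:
M(W) = 98*W*(10 + W) (M(W) = 49*((W + (4 + 6))*(W + W)) = 49*((W + 10)*(2*W)) = 49*((10 + W)*(2*W)) = 49*(2*W*(10 + W)) = 98*W*(10 + W))
1/(-M(46) - 582669) = 1/(-98*46*(10 + 46) - 582669) = 1/(-98*46*56 - 582669) = 1/(-1*252448 - 582669) = 1/(-252448 - 582669) = 1/(-835117) = -1/835117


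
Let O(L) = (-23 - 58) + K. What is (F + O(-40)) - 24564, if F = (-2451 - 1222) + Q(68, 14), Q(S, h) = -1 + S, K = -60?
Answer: -28311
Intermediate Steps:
F = -3606 (F = (-2451 - 1222) + (-1 + 68) = -3673 + 67 = -3606)
O(L) = -141 (O(L) = (-23 - 58) - 60 = -81 - 60 = -141)
(F + O(-40)) - 24564 = (-3606 - 141) - 24564 = -3747 - 24564 = -28311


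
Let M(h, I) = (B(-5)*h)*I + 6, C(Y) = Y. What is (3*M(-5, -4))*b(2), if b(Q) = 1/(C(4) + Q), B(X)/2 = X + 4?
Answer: -17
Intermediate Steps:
B(X) = 8 + 2*X (B(X) = 2*(X + 4) = 2*(4 + X) = 8 + 2*X)
M(h, I) = 6 - 2*I*h (M(h, I) = ((8 + 2*(-5))*h)*I + 6 = ((8 - 10)*h)*I + 6 = (-2*h)*I + 6 = -2*I*h + 6 = 6 - 2*I*h)
b(Q) = 1/(4 + Q)
(3*M(-5, -4))*b(2) = (3*(6 - 2*(-4)*(-5)))/(4 + 2) = (3*(6 - 40))/6 = (3*(-34))*(⅙) = -102*⅙ = -17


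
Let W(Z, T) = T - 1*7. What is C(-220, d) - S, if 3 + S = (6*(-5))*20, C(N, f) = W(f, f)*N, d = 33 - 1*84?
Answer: 13363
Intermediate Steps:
W(Z, T) = -7 + T (W(Z, T) = T - 7 = -7 + T)
d = -51 (d = 33 - 84 = -51)
C(N, f) = N*(-7 + f) (C(N, f) = (-7 + f)*N = N*(-7 + f))
S = -603 (S = -3 + (6*(-5))*20 = -3 - 30*20 = -3 - 600 = -603)
C(-220, d) - S = -220*(-7 - 51) - 1*(-603) = -220*(-58) + 603 = 12760 + 603 = 13363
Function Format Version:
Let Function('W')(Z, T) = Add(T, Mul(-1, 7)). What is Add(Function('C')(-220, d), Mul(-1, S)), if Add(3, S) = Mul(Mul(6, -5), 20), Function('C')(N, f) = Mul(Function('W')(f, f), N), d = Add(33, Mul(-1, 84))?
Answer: 13363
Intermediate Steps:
Function('W')(Z, T) = Add(-7, T) (Function('W')(Z, T) = Add(T, -7) = Add(-7, T))
d = -51 (d = Add(33, -84) = -51)
Function('C')(N, f) = Mul(N, Add(-7, f)) (Function('C')(N, f) = Mul(Add(-7, f), N) = Mul(N, Add(-7, f)))
S = -603 (S = Add(-3, Mul(Mul(6, -5), 20)) = Add(-3, Mul(-30, 20)) = Add(-3, -600) = -603)
Add(Function('C')(-220, d), Mul(-1, S)) = Add(Mul(-220, Add(-7, -51)), Mul(-1, -603)) = Add(Mul(-220, -58), 603) = Add(12760, 603) = 13363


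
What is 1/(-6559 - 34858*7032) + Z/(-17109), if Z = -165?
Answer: 1779825913/184551832648 ≈ 0.0096440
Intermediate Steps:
1/(-6559 - 34858*7032) + Z/(-17109) = 1/(-6559 - 34858*7032) - 165/(-17109) = (1/7032)/(-41417) - 165*(-1/17109) = -1/41417*1/7032 + 55/5703 = -1/291244344 + 55/5703 = 1779825913/184551832648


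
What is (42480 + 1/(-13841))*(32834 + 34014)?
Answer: 39304329709792/13841 ≈ 2.8397e+9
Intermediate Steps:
(42480 + 1/(-13841))*(32834 + 34014) = (42480 - 1/13841)*66848 = (587965679/13841)*66848 = 39304329709792/13841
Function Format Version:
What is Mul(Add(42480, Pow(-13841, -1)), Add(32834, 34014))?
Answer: Rational(39304329709792, 13841) ≈ 2.8397e+9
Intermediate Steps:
Mul(Add(42480, Pow(-13841, -1)), Add(32834, 34014)) = Mul(Add(42480, Rational(-1, 13841)), 66848) = Mul(Rational(587965679, 13841), 66848) = Rational(39304329709792, 13841)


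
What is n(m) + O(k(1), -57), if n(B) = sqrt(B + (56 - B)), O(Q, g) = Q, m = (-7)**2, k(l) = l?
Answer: 1 + 2*sqrt(14) ≈ 8.4833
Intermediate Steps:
m = 49
n(B) = 2*sqrt(14) (n(B) = sqrt(56) = 2*sqrt(14))
n(m) + O(k(1), -57) = 2*sqrt(14) + 1 = 1 + 2*sqrt(14)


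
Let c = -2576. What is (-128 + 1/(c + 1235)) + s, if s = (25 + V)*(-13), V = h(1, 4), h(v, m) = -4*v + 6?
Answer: -642340/1341 ≈ -479.00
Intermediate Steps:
h(v, m) = 6 - 4*v
V = 2 (V = 6 - 4*1 = 6 - 4 = 2)
s = -351 (s = (25 + 2)*(-13) = 27*(-13) = -351)
(-128 + 1/(c + 1235)) + s = (-128 + 1/(-2576 + 1235)) - 351 = (-128 + 1/(-1341)) - 351 = (-128 - 1/1341) - 351 = -171649/1341 - 351 = -642340/1341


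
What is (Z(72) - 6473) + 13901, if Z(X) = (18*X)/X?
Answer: 7446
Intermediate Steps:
Z(X) = 18
(Z(72) - 6473) + 13901 = (18 - 6473) + 13901 = -6455 + 13901 = 7446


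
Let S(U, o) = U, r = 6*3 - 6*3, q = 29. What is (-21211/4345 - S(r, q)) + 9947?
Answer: 43198504/4345 ≈ 9942.1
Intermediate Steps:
r = 0 (r = 18 - 18 = 0)
(-21211/4345 - S(r, q)) + 9947 = (-21211/4345 - 1*0) + 9947 = (-21211*1/4345 + 0) + 9947 = (-21211/4345 + 0) + 9947 = -21211/4345 + 9947 = 43198504/4345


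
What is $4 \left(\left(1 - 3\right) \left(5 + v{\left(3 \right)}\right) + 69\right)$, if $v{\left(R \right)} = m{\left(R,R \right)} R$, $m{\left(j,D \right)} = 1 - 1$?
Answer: $236$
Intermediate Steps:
$m{\left(j,D \right)} = 0$
$v{\left(R \right)} = 0$ ($v{\left(R \right)} = 0 R = 0$)
$4 \left(\left(1 - 3\right) \left(5 + v{\left(3 \right)}\right) + 69\right) = 4 \left(\left(1 - 3\right) \left(5 + 0\right) + 69\right) = 4 \left(\left(1 - 3\right) 5 + 69\right) = 4 \left(\left(-2\right) 5 + 69\right) = 4 \left(-10 + 69\right) = 4 \cdot 59 = 236$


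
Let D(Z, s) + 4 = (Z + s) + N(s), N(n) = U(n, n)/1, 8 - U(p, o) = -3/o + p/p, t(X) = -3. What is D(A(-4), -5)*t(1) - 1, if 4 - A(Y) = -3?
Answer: -71/5 ≈ -14.200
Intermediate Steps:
A(Y) = 7 (A(Y) = 4 - 1*(-3) = 4 + 3 = 7)
U(p, o) = 7 + 3/o (U(p, o) = 8 - (-3/o + p/p) = 8 - (-3/o + 1) = 8 - (1 - 3/o) = 8 + (-1 + 3/o) = 7 + 3/o)
N(n) = 7 + 3/n (N(n) = (7 + 3/n)/1 = (7 + 3/n)*1 = 7 + 3/n)
D(Z, s) = 3 + Z + s + 3/s (D(Z, s) = -4 + ((Z + s) + (7 + 3/s)) = -4 + (7 + Z + s + 3/s) = 3 + Z + s + 3/s)
D(A(-4), -5)*t(1) - 1 = (3 + 7 - 5 + 3/(-5))*(-3) - 1 = (3 + 7 - 5 + 3*(-1/5))*(-3) - 1 = (3 + 7 - 5 - 3/5)*(-3) - 1 = (22/5)*(-3) - 1 = -66/5 - 1 = -71/5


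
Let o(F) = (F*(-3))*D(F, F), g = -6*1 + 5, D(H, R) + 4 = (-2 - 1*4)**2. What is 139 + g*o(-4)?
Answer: -245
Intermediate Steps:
D(H, R) = 32 (D(H, R) = -4 + (-2 - 1*4)**2 = -4 + (-2 - 4)**2 = -4 + (-6)**2 = -4 + 36 = 32)
g = -1 (g = -6 + 5 = -1)
o(F) = -96*F (o(F) = (F*(-3))*32 = -3*F*32 = -96*F)
139 + g*o(-4) = 139 - (-96)*(-4) = 139 - 1*384 = 139 - 384 = -245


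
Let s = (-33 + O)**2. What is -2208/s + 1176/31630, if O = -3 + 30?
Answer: -2908196/47445 ≈ -61.296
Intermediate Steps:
O = 27
s = 36 (s = (-33 + 27)**2 = (-6)**2 = 36)
-2208/s + 1176/31630 = -2208/36 + 1176/31630 = -2208*1/36 + 1176*(1/31630) = -184/3 + 588/15815 = -2908196/47445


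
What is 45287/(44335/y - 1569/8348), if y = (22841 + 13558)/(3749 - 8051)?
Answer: -4586951943508/530754740397 ≈ -8.6423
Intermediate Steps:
y = -12133/1434 (y = 36399/(-4302) = 36399*(-1/4302) = -12133/1434 ≈ -8.4610)
45287/(44335/y - 1569/8348) = 45287/(44335/(-12133/1434) - 1569/8348) = 45287/(44335*(-1434/12133) - 1569*1/8348) = 45287/(-63576390/12133 - 1569/8348) = 45287/(-530754740397/101286284) = 45287*(-101286284/530754740397) = -4586951943508/530754740397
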